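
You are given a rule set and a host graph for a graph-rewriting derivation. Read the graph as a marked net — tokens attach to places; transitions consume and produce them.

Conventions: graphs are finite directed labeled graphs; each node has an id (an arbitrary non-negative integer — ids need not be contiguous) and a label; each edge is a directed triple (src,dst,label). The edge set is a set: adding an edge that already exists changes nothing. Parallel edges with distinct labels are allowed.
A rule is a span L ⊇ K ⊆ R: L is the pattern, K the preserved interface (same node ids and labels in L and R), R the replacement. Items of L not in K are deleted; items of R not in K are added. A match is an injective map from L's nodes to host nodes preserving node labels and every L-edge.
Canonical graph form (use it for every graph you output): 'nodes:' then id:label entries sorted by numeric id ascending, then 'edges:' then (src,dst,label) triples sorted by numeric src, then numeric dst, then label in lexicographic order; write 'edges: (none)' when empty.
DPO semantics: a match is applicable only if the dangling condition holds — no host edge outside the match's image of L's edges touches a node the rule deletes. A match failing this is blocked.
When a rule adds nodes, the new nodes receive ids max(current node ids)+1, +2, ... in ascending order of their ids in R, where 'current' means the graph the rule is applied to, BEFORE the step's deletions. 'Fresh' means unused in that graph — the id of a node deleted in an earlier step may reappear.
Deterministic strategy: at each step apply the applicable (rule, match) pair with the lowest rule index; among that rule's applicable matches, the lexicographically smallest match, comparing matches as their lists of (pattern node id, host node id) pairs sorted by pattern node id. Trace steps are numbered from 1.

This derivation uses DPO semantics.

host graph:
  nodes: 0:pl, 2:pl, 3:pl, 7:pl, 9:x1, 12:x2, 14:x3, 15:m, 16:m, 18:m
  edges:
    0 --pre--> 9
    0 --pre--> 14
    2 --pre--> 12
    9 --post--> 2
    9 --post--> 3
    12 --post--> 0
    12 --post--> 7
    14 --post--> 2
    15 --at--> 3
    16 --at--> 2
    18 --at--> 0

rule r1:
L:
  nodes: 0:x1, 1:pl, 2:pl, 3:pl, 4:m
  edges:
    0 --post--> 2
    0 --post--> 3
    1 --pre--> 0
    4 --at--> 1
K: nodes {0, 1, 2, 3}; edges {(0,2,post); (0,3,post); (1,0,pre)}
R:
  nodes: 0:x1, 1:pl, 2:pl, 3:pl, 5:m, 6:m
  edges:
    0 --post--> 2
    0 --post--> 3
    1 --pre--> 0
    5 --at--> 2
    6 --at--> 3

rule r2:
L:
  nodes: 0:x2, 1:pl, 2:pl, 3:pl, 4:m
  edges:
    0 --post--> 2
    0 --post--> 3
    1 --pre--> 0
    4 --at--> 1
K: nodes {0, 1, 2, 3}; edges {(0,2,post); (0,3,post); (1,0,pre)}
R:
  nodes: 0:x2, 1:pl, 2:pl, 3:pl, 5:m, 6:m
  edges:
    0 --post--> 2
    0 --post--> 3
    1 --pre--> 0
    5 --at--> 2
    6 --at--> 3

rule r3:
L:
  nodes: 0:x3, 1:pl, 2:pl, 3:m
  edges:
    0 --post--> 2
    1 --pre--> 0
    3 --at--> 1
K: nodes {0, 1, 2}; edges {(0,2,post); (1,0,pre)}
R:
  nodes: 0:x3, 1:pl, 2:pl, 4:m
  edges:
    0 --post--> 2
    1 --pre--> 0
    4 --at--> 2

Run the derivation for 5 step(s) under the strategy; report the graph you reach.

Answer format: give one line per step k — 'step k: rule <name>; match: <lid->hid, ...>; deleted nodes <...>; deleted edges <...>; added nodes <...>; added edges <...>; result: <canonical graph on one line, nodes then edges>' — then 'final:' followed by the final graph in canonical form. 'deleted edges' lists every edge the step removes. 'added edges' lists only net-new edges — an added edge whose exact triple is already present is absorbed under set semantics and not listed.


step 1: rule r1; match: 0->9, 1->0, 2->2, 3->3, 4->18; deleted nodes 18; deleted edges (18,0,at); added nodes 19, 20; added edges (19,2,at); (20,3,at); result: nodes: 0:pl, 2:pl, 3:pl, 7:pl, 9:x1, 12:x2, 14:x3, 15:m, 16:m, 19:m, 20:m edges: (0,9,pre); (0,14,pre); (2,12,pre); (9,2,post); (9,3,post); (12,0,post); (12,7,post); (14,2,post); (15,3,at); (16,2,at); (19,2,at); (20,3,at)
step 2: rule r2; match: 0->12, 1->2, 2->0, 3->7, 4->16; deleted nodes 16; deleted edges (16,2,at); added nodes 21, 22; added edges (21,0,at); (22,7,at); result: nodes: 0:pl, 2:pl, 3:pl, 7:pl, 9:x1, 12:x2, 14:x3, 15:m, 19:m, 20:m, 21:m, 22:m edges: (0,9,pre); (0,14,pre); (2,12,pre); (9,2,post); (9,3,post); (12,0,post); (12,7,post); (14,2,post); (15,3,at); (19,2,at); (20,3,at); (21,0,at); (22,7,at)
step 3: rule r1; match: 0->9, 1->0, 2->2, 3->3, 4->21; deleted nodes 21; deleted edges (21,0,at); added nodes 23, 24; added edges (23,2,at); (24,3,at); result: nodes: 0:pl, 2:pl, 3:pl, 7:pl, 9:x1, 12:x2, 14:x3, 15:m, 19:m, 20:m, 22:m, 23:m, 24:m edges: (0,9,pre); (0,14,pre); (2,12,pre); (9,2,post); (9,3,post); (12,0,post); (12,7,post); (14,2,post); (15,3,at); (19,2,at); (20,3,at); (22,7,at); (23,2,at); (24,3,at)
step 4: rule r2; match: 0->12, 1->2, 2->0, 3->7, 4->19; deleted nodes 19; deleted edges (19,2,at); added nodes 25, 26; added edges (25,0,at); (26,7,at); result: nodes: 0:pl, 2:pl, 3:pl, 7:pl, 9:x1, 12:x2, 14:x3, 15:m, 20:m, 22:m, 23:m, 24:m, 25:m, 26:m edges: (0,9,pre); (0,14,pre); (2,12,pre); (9,2,post); (9,3,post); (12,0,post); (12,7,post); (14,2,post); (15,3,at); (20,3,at); (22,7,at); (23,2,at); (24,3,at); (25,0,at); (26,7,at)
step 5: rule r1; match: 0->9, 1->0, 2->2, 3->3, 4->25; deleted nodes 25; deleted edges (25,0,at); added nodes 27, 28; added edges (27,2,at); (28,3,at); result: nodes: 0:pl, 2:pl, 3:pl, 7:pl, 9:x1, 12:x2, 14:x3, 15:m, 20:m, 22:m, 23:m, 24:m, 26:m, 27:m, 28:m edges: (0,9,pre); (0,14,pre); (2,12,pre); (9,2,post); (9,3,post); (12,0,post); (12,7,post); (14,2,post); (15,3,at); (20,3,at); (22,7,at); (23,2,at); (24,3,at); (26,7,at); (27,2,at); (28,3,at)
final:
nodes: 0:pl, 2:pl, 3:pl, 7:pl, 9:x1, 12:x2, 14:x3, 15:m, 20:m, 22:m, 23:m, 24:m, 26:m, 27:m, 28:m
edges: (0,9,pre); (0,14,pre); (2,12,pre); (9,2,post); (9,3,post); (12,0,post); (12,7,post); (14,2,post); (15,3,at); (20,3,at); (22,7,at); (23,2,at); (24,3,at); (26,7,at); (27,2,at); (28,3,at)


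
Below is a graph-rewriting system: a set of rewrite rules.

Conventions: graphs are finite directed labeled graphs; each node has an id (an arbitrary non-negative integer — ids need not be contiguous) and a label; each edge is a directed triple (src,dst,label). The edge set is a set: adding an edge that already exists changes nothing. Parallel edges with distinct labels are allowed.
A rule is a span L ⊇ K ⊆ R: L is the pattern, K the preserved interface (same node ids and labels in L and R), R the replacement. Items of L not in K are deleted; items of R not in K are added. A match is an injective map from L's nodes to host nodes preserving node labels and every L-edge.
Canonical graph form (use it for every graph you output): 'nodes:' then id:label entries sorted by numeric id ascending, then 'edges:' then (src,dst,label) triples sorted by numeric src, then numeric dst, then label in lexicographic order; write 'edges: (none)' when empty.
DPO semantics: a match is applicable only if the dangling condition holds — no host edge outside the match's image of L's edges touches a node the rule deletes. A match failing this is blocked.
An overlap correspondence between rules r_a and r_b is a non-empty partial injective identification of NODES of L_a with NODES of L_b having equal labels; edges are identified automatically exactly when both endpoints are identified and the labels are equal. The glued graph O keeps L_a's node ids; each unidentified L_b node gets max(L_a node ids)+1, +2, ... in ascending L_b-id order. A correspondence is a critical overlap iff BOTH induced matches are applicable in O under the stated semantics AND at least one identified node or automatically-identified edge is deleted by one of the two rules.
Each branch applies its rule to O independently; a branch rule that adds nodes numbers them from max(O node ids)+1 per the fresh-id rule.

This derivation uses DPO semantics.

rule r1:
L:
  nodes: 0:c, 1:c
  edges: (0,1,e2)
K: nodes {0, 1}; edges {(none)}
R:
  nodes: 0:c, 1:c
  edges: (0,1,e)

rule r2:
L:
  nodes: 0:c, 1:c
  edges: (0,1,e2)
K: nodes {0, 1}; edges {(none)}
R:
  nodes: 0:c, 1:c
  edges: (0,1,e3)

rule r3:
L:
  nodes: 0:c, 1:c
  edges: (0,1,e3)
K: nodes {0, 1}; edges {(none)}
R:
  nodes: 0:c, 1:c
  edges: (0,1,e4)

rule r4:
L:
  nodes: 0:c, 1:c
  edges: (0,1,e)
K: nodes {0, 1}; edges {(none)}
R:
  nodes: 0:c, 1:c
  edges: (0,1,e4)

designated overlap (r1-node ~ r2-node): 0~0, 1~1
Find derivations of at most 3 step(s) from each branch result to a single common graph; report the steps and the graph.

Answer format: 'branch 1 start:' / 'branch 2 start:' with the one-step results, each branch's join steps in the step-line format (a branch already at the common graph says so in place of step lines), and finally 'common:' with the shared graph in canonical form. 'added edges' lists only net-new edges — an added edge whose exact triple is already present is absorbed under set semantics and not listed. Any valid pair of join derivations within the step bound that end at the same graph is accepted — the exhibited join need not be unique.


branch 1 start:
nodes: 0:c, 1:c
edges: (0,1,e)
branch 2 start:
nodes: 0:c, 1:c
edges: (0,1,e3)
branch 1 step 1: rule r4; match: 0->0, 1->1; deleted nodes (none); deleted edges (0,1,e); added nodes (none); added edges (0,1,e4); result: nodes: 0:c, 1:c edges: (0,1,e4)
branch 2 step 1: rule r3; match: 0->0, 1->1; deleted nodes (none); deleted edges (0,1,e3); added nodes (none); added edges (0,1,e4); result: nodes: 0:c, 1:c edges: (0,1,e4)
common:
nodes: 0:c, 1:c
edges: (0,1,e4)


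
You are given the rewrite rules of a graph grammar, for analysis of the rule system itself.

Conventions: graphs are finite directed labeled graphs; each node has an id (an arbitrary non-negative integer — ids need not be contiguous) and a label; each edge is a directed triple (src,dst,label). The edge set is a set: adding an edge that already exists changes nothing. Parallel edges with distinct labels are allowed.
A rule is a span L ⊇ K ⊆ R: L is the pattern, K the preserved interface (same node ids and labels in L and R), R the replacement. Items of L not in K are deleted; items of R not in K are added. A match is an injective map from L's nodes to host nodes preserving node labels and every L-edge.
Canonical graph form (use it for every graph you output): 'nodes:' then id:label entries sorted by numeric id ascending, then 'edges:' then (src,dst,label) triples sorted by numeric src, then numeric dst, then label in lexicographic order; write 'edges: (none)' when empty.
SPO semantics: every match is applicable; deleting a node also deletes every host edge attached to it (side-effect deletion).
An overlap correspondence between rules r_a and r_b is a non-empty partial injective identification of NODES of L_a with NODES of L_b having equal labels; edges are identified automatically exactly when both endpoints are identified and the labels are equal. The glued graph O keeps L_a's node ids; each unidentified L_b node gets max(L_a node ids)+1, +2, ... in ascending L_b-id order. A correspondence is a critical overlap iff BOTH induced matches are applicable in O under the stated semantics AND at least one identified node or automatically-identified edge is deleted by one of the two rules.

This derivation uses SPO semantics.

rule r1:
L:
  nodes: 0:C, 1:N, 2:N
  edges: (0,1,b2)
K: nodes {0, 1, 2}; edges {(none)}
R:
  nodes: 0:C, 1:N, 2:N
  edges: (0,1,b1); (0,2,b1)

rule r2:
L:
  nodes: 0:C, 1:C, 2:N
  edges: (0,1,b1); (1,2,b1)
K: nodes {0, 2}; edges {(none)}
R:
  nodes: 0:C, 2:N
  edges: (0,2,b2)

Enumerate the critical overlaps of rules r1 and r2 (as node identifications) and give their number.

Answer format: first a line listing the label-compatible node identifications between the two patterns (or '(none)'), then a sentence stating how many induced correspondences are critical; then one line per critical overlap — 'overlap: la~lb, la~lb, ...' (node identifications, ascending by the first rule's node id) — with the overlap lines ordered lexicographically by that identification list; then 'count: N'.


label-compatible node identifications between L(r1) and L(r2): 0~0, 0~1, 1~2, 2~2
3 of the induced correspondences are critical overlaps of r1 and r2.
overlap: 0~1
overlap: 0~1, 1~2
overlap: 0~1, 2~2
count: 3


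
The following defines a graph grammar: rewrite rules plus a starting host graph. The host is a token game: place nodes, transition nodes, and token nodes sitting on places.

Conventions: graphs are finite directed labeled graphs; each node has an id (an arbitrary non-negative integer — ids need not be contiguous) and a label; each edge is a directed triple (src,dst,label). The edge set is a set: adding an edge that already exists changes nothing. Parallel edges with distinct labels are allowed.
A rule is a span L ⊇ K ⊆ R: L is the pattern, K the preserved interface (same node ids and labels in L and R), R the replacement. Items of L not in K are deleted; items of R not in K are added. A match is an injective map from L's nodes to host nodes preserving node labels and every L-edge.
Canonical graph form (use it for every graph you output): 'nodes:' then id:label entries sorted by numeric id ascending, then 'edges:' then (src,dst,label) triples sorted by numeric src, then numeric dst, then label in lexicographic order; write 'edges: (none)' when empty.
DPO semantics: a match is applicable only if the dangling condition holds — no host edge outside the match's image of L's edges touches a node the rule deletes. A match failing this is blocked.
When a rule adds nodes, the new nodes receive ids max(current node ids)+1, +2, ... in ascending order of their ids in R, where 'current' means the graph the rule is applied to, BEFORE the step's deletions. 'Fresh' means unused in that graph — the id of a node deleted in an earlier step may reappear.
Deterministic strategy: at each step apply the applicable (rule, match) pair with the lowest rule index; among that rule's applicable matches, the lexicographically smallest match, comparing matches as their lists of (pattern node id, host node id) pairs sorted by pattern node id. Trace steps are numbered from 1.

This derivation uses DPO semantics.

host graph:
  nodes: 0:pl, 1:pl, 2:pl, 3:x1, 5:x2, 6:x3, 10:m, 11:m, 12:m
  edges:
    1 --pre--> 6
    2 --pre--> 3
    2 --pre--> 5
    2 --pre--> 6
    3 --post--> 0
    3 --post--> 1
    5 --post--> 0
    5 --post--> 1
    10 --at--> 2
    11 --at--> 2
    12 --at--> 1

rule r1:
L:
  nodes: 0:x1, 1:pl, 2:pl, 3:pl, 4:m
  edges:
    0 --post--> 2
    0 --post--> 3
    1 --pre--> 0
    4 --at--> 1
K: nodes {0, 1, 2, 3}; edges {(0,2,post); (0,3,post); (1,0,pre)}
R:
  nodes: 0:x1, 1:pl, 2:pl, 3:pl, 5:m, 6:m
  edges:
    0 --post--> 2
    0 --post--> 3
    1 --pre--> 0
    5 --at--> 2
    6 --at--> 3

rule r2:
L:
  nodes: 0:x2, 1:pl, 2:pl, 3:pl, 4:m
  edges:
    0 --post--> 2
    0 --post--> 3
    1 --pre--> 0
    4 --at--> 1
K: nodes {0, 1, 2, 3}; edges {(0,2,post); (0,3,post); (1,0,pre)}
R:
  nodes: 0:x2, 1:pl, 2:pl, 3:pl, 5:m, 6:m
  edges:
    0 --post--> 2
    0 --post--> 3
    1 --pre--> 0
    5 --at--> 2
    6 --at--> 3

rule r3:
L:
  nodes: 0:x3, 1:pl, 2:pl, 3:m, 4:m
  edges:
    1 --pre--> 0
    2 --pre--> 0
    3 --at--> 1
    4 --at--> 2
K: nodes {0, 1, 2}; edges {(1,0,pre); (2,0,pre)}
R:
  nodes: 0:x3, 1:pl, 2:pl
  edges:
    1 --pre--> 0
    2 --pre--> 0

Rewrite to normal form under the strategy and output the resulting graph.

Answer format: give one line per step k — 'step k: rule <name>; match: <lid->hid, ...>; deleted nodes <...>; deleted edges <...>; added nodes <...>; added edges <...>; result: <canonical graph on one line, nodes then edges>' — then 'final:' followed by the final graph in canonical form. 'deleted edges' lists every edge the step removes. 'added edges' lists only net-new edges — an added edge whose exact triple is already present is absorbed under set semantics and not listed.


step 1: rule r1; match: 0->3, 1->2, 2->0, 3->1, 4->10; deleted nodes 10; deleted edges (10,2,at); added nodes 13, 14; added edges (13,0,at); (14,1,at); result: nodes: 0:pl, 1:pl, 2:pl, 3:x1, 5:x2, 6:x3, 11:m, 12:m, 13:m, 14:m edges: (1,6,pre); (2,3,pre); (2,5,pre); (2,6,pre); (3,0,post); (3,1,post); (5,0,post); (5,1,post); (11,2,at); (12,1,at); (13,0,at); (14,1,at)
step 2: rule r1; match: 0->3, 1->2, 2->0, 3->1, 4->11; deleted nodes 11; deleted edges (11,2,at); added nodes 15, 16; added edges (15,0,at); (16,1,at); result: nodes: 0:pl, 1:pl, 2:pl, 3:x1, 5:x2, 6:x3, 12:m, 13:m, 14:m, 15:m, 16:m edges: (1,6,pre); (2,3,pre); (2,5,pre); (2,6,pre); (3,0,post); (3,1,post); (5,0,post); (5,1,post); (12,1,at); (13,0,at); (14,1,at); (15,0,at); (16,1,at)
final:
nodes: 0:pl, 1:pl, 2:pl, 3:x1, 5:x2, 6:x3, 12:m, 13:m, 14:m, 15:m, 16:m
edges: (1,6,pre); (2,3,pre); (2,5,pre); (2,6,pre); (3,0,post); (3,1,post); (5,0,post); (5,1,post); (12,1,at); (13,0,at); (14,1,at); (15,0,at); (16,1,at)


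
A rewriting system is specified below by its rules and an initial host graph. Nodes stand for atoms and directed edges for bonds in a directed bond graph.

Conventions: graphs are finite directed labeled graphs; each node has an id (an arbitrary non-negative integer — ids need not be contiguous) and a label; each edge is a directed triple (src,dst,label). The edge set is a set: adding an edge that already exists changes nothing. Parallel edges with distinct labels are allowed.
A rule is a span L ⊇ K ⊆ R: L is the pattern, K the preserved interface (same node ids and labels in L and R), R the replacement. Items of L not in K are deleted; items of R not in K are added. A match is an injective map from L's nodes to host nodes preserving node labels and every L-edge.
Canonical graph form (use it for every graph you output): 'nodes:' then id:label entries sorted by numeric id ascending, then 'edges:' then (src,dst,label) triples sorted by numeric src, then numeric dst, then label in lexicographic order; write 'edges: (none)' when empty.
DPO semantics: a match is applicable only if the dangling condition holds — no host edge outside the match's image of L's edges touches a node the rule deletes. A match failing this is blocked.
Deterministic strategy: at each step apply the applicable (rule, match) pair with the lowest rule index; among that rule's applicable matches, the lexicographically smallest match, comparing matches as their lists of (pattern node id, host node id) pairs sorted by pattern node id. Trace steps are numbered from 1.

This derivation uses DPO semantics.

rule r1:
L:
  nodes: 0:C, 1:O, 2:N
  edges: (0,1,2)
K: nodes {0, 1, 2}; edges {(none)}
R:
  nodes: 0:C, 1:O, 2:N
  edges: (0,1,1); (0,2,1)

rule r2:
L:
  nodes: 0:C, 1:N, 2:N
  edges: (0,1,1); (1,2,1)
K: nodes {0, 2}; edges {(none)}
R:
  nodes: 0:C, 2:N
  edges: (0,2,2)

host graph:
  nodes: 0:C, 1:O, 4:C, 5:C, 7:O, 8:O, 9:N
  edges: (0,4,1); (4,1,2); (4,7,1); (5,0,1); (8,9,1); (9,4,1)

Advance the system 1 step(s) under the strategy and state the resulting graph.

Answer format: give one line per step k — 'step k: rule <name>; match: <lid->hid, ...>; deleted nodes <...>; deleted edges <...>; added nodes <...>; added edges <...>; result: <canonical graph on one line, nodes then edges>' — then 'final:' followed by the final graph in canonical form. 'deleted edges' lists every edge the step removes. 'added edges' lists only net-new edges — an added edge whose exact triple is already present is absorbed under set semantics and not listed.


step 1: rule r1; match: 0->4, 1->1, 2->9; deleted nodes (none); deleted edges (4,1,2); added nodes (none); added edges (4,1,1); (4,9,1); result: nodes: 0:C, 1:O, 4:C, 5:C, 7:O, 8:O, 9:N edges: (0,4,1); (4,1,1); (4,7,1); (4,9,1); (5,0,1); (8,9,1); (9,4,1)
final:
nodes: 0:C, 1:O, 4:C, 5:C, 7:O, 8:O, 9:N
edges: (0,4,1); (4,1,1); (4,7,1); (4,9,1); (5,0,1); (8,9,1); (9,4,1)


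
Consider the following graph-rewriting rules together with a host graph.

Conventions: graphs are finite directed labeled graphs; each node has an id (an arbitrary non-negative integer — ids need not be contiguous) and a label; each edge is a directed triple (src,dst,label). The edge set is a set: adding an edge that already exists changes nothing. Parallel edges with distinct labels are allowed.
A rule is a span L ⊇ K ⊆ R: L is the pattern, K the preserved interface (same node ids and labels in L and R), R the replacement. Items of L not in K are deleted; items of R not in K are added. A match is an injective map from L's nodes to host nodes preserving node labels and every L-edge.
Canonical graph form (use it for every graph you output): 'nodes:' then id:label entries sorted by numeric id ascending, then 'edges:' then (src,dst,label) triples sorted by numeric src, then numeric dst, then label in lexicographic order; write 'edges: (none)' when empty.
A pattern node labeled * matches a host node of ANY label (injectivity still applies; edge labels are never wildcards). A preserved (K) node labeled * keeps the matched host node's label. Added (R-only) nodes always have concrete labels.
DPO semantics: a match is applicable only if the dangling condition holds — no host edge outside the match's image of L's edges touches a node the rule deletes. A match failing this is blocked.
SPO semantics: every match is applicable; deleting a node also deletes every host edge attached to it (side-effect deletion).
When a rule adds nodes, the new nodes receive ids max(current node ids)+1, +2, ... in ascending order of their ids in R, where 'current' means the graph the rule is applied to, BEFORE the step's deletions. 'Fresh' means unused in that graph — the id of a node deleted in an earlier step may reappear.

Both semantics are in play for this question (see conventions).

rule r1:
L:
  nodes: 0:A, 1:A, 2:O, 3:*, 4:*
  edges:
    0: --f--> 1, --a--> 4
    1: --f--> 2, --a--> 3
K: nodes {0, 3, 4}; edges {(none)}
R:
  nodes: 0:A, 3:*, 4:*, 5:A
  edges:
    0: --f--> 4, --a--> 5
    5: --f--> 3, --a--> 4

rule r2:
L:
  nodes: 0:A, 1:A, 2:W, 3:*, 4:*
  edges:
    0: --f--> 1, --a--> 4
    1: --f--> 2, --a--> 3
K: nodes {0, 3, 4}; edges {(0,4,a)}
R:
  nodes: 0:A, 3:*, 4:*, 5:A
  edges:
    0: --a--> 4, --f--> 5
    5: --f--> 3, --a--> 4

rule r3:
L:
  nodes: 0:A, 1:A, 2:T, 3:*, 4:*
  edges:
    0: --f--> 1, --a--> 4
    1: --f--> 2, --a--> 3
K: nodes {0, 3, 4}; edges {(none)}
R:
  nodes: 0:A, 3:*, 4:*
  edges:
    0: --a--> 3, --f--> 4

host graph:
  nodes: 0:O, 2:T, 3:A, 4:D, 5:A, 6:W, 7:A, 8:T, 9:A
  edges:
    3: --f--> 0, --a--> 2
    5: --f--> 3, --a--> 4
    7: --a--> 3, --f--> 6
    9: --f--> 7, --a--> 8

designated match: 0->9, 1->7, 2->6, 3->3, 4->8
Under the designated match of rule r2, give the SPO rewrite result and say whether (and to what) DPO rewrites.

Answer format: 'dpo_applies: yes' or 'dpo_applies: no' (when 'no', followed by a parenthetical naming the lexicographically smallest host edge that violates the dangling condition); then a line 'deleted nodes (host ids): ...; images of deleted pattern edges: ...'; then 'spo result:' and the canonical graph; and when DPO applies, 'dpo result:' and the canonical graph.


dpo_applies: yes
deleted nodes (host ids): 6, 7; images of deleted pattern edges: (7,3,a); (7,6,f); (9,7,f)
spo result:
nodes: 0:O, 2:T, 3:A, 4:D, 5:A, 8:T, 9:A, 10:A
edges: (3,0,f); (3,2,a); (5,3,f); (5,4,a); (9,8,a); (9,10,f); (10,3,f); (10,8,a)
dpo result:
nodes: 0:O, 2:T, 3:A, 4:D, 5:A, 8:T, 9:A, 10:A
edges: (3,0,f); (3,2,a); (5,3,f); (5,4,a); (9,8,a); (9,10,f); (10,3,f); (10,8,a)


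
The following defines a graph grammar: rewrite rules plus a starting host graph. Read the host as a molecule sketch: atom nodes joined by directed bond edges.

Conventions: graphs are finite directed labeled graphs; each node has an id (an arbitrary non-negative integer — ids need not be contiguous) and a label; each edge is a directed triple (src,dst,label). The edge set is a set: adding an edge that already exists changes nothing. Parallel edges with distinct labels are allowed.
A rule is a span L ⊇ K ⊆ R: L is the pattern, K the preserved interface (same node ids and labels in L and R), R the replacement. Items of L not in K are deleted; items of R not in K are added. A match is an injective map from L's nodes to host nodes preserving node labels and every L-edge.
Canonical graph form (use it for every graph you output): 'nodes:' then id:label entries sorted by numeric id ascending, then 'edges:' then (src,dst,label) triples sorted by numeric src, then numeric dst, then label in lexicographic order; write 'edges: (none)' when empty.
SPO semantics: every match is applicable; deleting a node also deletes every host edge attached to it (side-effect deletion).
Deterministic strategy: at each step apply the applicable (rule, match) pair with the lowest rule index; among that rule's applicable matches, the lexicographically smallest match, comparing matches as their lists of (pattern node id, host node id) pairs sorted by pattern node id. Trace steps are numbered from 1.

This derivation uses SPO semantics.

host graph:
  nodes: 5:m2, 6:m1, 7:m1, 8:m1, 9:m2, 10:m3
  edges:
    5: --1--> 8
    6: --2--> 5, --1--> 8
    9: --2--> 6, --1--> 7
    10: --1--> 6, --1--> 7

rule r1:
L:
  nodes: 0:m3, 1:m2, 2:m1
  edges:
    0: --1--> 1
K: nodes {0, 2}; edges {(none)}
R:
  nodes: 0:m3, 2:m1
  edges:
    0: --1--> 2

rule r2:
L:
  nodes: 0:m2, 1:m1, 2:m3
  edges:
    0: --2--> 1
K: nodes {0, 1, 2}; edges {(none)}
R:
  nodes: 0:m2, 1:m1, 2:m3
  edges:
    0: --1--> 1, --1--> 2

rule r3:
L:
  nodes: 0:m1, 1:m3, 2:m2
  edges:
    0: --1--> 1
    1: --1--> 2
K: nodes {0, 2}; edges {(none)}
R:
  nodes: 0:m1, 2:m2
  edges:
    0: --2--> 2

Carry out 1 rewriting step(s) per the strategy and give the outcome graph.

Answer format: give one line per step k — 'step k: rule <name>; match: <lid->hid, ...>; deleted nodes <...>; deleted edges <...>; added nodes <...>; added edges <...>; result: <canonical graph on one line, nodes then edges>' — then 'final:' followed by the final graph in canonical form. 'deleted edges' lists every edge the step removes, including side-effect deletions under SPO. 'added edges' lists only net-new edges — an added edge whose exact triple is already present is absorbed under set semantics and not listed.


step 1: rule r2; match: 0->9, 1->6, 2->10; deleted nodes (none); deleted edges (9,6,2); added nodes (none); added edges (9,6,1); (9,10,1); result: nodes: 5:m2, 6:m1, 7:m1, 8:m1, 9:m2, 10:m3 edges: (5,8,1); (6,5,2); (6,8,1); (9,6,1); (9,7,1); (9,10,1); (10,6,1); (10,7,1)
final:
nodes: 5:m2, 6:m1, 7:m1, 8:m1, 9:m2, 10:m3
edges: (5,8,1); (6,5,2); (6,8,1); (9,6,1); (9,7,1); (9,10,1); (10,6,1); (10,7,1)


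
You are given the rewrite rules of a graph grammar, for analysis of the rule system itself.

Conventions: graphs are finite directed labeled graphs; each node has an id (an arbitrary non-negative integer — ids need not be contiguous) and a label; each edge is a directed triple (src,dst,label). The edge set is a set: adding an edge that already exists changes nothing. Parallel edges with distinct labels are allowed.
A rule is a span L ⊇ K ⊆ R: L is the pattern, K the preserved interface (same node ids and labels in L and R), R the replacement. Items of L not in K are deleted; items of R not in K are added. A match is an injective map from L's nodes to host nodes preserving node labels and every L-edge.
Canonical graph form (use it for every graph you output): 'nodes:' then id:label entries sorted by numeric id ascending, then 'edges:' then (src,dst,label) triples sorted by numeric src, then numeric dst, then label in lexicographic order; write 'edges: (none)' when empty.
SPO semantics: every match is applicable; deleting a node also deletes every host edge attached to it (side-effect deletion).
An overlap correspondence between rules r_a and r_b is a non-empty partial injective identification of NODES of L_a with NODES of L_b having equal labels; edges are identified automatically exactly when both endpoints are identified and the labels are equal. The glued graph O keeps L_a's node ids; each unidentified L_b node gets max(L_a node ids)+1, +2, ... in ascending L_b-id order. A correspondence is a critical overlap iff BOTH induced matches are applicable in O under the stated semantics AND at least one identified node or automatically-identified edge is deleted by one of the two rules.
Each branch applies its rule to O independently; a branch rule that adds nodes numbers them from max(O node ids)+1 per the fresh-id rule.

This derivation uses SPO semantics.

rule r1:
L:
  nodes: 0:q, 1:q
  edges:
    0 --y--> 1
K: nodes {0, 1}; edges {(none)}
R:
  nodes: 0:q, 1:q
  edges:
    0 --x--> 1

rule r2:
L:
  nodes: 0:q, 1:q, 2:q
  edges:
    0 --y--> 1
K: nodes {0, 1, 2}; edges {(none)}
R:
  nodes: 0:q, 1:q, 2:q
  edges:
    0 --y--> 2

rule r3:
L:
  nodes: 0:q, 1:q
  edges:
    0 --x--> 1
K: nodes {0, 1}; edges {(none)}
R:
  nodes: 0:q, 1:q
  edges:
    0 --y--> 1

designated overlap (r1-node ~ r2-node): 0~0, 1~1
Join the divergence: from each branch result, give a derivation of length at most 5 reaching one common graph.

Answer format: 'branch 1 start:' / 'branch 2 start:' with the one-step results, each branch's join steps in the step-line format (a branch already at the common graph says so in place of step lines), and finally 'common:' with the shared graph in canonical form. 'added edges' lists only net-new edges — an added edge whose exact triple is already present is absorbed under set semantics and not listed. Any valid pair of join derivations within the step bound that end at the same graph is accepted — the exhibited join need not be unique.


branch 1 start:
nodes: 0:q, 1:q, 2:q
edges: (0,1,x)
branch 2 start:
nodes: 0:q, 1:q, 2:q
edges: (0,2,y)
branch 1 step 1: rule r3; match: 0->0, 1->1; deleted nodes (none); deleted edges (0,1,x); added nodes (none); added edges (0,1,y); result: nodes: 0:q, 1:q, 2:q edges: (0,1,y)
branch 2 step 1: rule r2; match: 0->0, 1->2, 2->1; deleted nodes (none); deleted edges (0,2,y); added nodes (none); added edges (0,1,y); result: nodes: 0:q, 1:q, 2:q edges: (0,1,y)
common:
nodes: 0:q, 1:q, 2:q
edges: (0,1,y)


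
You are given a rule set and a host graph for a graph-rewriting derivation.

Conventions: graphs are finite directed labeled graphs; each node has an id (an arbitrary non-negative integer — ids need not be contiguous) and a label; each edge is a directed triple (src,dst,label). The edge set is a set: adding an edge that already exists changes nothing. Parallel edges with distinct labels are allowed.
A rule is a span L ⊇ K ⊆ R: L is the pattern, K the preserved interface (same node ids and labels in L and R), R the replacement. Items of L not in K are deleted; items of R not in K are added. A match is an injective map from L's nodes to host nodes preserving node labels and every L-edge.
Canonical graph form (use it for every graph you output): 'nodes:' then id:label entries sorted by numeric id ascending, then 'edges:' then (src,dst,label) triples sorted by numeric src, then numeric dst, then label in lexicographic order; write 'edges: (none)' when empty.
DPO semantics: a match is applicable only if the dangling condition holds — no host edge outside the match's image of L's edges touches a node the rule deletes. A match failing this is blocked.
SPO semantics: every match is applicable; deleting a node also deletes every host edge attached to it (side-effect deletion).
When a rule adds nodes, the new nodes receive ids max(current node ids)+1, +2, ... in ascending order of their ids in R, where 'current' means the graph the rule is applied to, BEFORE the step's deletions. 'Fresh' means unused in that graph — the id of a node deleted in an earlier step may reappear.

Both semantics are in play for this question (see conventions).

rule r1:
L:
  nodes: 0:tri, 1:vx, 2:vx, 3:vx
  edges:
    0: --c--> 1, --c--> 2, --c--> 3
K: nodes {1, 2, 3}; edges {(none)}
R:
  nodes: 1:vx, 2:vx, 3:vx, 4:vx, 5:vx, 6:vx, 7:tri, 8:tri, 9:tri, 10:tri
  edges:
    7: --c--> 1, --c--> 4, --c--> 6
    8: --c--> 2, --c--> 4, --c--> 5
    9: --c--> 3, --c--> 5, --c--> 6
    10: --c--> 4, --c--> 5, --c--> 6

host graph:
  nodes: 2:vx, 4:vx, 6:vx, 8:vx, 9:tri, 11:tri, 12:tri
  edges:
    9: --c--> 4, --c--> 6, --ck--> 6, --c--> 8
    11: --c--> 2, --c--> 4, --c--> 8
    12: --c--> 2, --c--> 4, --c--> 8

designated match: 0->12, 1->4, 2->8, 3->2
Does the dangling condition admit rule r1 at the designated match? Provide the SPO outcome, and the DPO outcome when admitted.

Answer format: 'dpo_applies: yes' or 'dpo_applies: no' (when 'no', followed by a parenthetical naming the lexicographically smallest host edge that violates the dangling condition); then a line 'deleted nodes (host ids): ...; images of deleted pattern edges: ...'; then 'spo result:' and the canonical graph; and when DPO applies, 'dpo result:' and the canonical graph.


dpo_applies: yes
deleted nodes (host ids): 12; images of deleted pattern edges: (12,2,c); (12,4,c); (12,8,c)
spo result:
nodes: 2:vx, 4:vx, 6:vx, 8:vx, 9:tri, 11:tri, 13:vx, 14:vx, 15:vx, 16:tri, 17:tri, 18:tri, 19:tri
edges: (9,4,c); (9,6,c); (9,6,ck); (9,8,c); (11,2,c); (11,4,c); (11,8,c); (16,4,c); (16,13,c); (16,15,c); (17,8,c); (17,13,c); (17,14,c); (18,2,c); (18,14,c); (18,15,c); (19,13,c); (19,14,c); (19,15,c)
dpo result:
nodes: 2:vx, 4:vx, 6:vx, 8:vx, 9:tri, 11:tri, 13:vx, 14:vx, 15:vx, 16:tri, 17:tri, 18:tri, 19:tri
edges: (9,4,c); (9,6,c); (9,6,ck); (9,8,c); (11,2,c); (11,4,c); (11,8,c); (16,4,c); (16,13,c); (16,15,c); (17,8,c); (17,13,c); (17,14,c); (18,2,c); (18,14,c); (18,15,c); (19,13,c); (19,14,c); (19,15,c)


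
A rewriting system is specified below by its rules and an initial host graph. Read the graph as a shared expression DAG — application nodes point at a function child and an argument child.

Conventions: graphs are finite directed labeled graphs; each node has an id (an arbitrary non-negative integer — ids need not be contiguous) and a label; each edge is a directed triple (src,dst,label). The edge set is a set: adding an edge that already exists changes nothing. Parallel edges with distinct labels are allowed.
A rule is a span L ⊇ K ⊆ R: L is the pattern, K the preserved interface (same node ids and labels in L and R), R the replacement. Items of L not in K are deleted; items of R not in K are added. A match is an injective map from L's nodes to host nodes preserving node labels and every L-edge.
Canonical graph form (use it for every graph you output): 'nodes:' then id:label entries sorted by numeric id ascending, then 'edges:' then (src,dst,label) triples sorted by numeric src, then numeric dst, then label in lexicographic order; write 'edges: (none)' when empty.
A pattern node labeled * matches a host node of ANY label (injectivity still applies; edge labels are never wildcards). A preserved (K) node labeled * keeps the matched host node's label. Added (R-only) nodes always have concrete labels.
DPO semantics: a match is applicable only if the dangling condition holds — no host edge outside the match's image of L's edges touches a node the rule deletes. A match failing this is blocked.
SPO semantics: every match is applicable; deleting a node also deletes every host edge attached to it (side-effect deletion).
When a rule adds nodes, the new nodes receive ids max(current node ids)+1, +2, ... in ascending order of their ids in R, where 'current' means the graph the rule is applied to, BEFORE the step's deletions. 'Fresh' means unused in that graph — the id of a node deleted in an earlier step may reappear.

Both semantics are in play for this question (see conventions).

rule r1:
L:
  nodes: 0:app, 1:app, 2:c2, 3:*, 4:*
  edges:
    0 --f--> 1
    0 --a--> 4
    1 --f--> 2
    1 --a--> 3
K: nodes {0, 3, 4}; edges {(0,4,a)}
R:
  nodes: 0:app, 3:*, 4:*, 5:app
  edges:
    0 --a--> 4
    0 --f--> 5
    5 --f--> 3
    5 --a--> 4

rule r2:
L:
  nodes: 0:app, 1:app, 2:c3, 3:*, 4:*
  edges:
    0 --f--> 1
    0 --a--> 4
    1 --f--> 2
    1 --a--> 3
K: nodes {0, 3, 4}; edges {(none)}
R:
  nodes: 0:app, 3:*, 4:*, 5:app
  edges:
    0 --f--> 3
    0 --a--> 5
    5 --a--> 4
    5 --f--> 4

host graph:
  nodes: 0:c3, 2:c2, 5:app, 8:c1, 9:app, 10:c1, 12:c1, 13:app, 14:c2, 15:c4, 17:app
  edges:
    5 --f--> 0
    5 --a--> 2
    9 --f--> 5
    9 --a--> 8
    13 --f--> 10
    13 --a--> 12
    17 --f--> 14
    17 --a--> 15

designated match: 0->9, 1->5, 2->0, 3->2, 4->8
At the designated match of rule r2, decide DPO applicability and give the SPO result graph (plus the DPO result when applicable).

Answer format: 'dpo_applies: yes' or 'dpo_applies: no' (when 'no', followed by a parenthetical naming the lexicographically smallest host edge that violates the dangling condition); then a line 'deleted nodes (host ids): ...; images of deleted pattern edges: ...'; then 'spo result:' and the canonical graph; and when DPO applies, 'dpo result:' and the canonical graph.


dpo_applies: yes
deleted nodes (host ids): 0, 5; images of deleted pattern edges: (5,0,f); (5,2,a); (9,5,f); (9,8,a)
spo result:
nodes: 2:c2, 8:c1, 9:app, 10:c1, 12:c1, 13:app, 14:c2, 15:c4, 17:app, 18:app
edges: (9,2,f); (9,18,a); (13,10,f); (13,12,a); (17,14,f); (17,15,a); (18,8,a); (18,8,f)
dpo result:
nodes: 2:c2, 8:c1, 9:app, 10:c1, 12:c1, 13:app, 14:c2, 15:c4, 17:app, 18:app
edges: (9,2,f); (9,18,a); (13,10,f); (13,12,a); (17,14,f); (17,15,a); (18,8,a); (18,8,f)


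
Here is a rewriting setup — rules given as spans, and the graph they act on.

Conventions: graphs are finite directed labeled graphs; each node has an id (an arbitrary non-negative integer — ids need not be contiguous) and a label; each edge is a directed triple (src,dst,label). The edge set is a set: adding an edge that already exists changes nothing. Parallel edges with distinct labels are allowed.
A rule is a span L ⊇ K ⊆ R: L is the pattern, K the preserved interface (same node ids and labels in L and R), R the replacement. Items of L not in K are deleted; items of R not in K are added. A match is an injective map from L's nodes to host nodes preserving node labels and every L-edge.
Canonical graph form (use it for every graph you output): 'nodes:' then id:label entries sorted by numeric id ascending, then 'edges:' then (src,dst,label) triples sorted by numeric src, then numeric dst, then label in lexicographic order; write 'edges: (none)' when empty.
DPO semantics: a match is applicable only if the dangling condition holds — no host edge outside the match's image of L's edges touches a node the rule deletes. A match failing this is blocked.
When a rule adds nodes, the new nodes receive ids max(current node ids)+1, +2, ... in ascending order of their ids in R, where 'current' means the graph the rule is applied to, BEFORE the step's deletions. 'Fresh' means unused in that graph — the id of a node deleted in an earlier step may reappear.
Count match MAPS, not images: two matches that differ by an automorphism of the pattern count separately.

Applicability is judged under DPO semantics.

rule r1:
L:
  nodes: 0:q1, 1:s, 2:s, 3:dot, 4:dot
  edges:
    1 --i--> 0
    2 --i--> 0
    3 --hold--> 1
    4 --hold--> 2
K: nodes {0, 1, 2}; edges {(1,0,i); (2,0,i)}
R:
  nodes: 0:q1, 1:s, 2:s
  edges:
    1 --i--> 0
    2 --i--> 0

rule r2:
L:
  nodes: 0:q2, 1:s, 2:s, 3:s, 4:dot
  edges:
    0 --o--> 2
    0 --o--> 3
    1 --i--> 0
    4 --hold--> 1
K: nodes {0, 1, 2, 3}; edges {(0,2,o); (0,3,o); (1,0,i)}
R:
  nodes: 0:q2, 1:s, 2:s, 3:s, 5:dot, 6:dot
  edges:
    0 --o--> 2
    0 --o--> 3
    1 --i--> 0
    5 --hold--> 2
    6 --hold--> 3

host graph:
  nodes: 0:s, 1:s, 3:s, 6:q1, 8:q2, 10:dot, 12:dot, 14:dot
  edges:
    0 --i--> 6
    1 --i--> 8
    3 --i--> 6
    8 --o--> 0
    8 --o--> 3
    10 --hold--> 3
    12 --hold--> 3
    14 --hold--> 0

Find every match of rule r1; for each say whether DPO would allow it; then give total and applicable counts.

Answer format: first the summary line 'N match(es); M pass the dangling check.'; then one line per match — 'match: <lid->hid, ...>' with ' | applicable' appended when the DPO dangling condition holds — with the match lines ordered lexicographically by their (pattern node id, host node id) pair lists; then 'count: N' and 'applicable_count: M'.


4 match(es); 4 pass the dangling check.
match: 0->6, 1->0, 2->3, 3->14, 4->10 | applicable
match: 0->6, 1->0, 2->3, 3->14, 4->12 | applicable
match: 0->6, 1->3, 2->0, 3->10, 4->14 | applicable
match: 0->6, 1->3, 2->0, 3->12, 4->14 | applicable
count: 4
applicable_count: 4
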